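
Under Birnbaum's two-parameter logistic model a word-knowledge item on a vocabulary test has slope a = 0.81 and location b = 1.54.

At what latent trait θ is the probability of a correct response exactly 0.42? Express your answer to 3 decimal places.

P(θ) = 1 / (1 + exp(−a(θ − b)))
logit = ln(0.4200/0.5800) = -0.3228
θ = b + logit/(a) = 1.54 + (-0.3228)/0.8100 = 1.1415

1.142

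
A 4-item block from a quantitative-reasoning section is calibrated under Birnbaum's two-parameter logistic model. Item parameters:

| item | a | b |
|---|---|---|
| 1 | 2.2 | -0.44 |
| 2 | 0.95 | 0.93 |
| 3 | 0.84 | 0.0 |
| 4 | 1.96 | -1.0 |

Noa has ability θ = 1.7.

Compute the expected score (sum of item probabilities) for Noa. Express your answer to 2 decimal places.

3.47

P(θ) = 1 / (1 + exp(−a(θ − b)))
P_1 = 1/(1+e^{-4.7080}) = 0.9911
P_2 = 1/(1+e^{-0.7315}) = 0.6751
P_3 = 1/(1+e^{-1.4280}) = 0.8066
P_4 = 1/(1+e^{-5.2920}) = 0.9950
E[score] = 0.9911 + 0.6751 + 0.8066 + 0.9950 = 3.4678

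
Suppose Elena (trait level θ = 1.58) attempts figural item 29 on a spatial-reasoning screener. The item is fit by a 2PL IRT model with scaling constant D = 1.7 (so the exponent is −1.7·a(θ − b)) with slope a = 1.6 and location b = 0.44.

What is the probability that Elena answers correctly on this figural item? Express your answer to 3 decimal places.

P(θ) = 1 / (1 + exp(−D·a(θ − b)))
Exponent: 1.7 × 1.6 × (1.58 − 0.44) = 3.1008
1/(1 + e^{-3.1008}) = 0.9569
P = 0.9569

0.957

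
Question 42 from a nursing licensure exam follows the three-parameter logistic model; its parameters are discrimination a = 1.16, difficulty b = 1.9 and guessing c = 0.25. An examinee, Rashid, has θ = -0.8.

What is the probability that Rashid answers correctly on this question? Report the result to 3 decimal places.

0.281

P(θ) = c + (1 − c) · 1 / (1 + exp(−a(θ − b)))
Exponent: 1.16 × (-0.8 − 1.9) = -3.1320
1/(1 + e^{3.1320}) = 0.0418
P = 0.25 + 0.75 × 0.0418 = 0.2814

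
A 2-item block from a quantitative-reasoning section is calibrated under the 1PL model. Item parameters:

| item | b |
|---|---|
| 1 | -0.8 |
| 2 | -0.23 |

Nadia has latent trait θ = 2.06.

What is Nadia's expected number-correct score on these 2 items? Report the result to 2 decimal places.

1.85

P(θ) = 1 / (1 + exp(−(θ − b)))
P_1 = 1/(1+e^{-2.8600}) = 0.9458
P_2 = 1/(1+e^{-2.2900}) = 0.9080
E[score] = 0.9458 + 0.9080 = 1.8539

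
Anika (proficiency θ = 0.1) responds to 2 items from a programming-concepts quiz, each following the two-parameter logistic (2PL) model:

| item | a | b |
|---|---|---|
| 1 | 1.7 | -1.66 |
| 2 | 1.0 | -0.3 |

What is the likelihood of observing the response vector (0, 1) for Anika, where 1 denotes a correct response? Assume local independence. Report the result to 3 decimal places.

P(θ) = 1 / (1 + exp(−a(θ − b)))
P_1 = 1/(1+e^{-2.9920}) = 0.9522
P_2 = 1/(1+e^{-0.4000}) = 0.5987
L = (1−P_1) × P_2 = 0.0478 × 0.5987 = 0.02861

0.029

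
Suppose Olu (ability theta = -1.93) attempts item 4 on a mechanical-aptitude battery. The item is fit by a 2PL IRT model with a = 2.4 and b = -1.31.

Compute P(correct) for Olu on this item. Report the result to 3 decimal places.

0.184

P(theta) = 1 / (1 + exp(−a(theta − b)))
Exponent: 2.4 × (-1.93 − (-1.31)) = -1.4880
1/(1 + e^{1.4880}) = 0.1842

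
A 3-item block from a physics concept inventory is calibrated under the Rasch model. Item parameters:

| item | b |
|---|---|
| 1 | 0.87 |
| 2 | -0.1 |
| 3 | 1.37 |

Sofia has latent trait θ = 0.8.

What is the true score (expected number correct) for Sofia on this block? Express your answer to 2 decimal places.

P(θ) = 1 / (1 + exp(−(θ − b)))
P_1 = 1/(1+e^{0.0700}) = 0.4825
P_2 = 1/(1+e^{-0.9000}) = 0.7109
P_3 = 1/(1+e^{0.5700}) = 0.3612
E[score] = 0.4825 + 0.7109 + 0.3612 = 1.5547

1.55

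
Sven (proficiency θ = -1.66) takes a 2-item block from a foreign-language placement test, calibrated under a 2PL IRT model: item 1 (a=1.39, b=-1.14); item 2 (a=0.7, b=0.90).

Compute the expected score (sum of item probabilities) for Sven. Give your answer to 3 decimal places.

0.470

P(θ) = 1 / (1 + exp(−a(θ − b)))
P_1 = 1/(1+e^{0.7228}) = 0.3268
P_2 = 1/(1+e^{1.7920}) = 0.1428
E[score] = 0.3268 + 0.1428 = 0.4696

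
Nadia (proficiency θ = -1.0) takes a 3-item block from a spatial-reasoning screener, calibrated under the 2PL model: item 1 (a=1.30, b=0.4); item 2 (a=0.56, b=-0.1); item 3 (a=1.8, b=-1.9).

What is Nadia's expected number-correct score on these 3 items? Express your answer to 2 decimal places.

1.35

P(θ) = 1 / (1 + exp(−a(θ − b)))
P_1 = 1/(1+e^{1.8200}) = 0.1394
P_2 = 1/(1+e^{0.5040}) = 0.3766
P_3 = 1/(1+e^{-1.6200}) = 0.8348
E[score] = 0.1394 + 0.3766 + 0.8348 = 1.3508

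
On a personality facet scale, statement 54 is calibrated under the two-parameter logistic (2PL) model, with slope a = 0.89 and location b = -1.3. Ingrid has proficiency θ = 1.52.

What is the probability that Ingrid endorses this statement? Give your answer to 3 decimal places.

P(θ) = 1 / (1 + exp(−a(θ − b)))
Exponent: 0.89 × (1.52 − (-1.3)) = 2.5098
1/(1 + e^{-2.5098}) = 0.9248

0.925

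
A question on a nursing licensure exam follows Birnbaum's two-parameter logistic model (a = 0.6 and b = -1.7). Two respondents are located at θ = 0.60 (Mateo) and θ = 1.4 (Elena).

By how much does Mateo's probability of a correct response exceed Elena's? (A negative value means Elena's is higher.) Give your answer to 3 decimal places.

-0.066

P(θ) = 1 / (1 + exp(−a(θ − b)))
P(Mateo) = 0.7990  [exponent 1.3800]
P(Elena) = 0.8653  [exponent 1.8600]
Difference = 0.7990 − 0.8653 = -0.0663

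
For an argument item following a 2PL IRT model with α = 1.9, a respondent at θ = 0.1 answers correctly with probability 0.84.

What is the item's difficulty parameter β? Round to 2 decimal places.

-0.77

P(θ) = 1 / (1 + exp(−α(θ − β)))
logit(0.84) = ln(0.84/0.16) = 1.6582
β = θ − logit/(α) = 0.1 − 1.6582/1.9000 = -0.7728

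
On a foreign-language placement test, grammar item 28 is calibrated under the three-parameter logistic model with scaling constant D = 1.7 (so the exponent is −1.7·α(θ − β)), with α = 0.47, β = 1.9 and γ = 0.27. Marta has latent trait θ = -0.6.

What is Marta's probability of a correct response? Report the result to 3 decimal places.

P(θ) = γ + (1 − γ) · 1 / (1 + exp(−D·α(θ − β)))
Exponent: 1.7 × 0.47 × (-0.6 − 1.9) = -1.9975
1/(1 + e^{1.9975}) = 0.1195
P = 0.27 + 0.73 × 0.1195 = 0.3572

0.357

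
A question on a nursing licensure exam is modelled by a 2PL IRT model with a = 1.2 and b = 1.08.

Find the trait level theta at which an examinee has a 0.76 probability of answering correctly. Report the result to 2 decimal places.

2.04

P(theta) = 1 / (1 + exp(−a(theta − b)))
logit = ln(0.7600/0.2400) = 1.1527
theta = b + logit/(a) = 1.08 + 1.1527/1.2000 = 2.0406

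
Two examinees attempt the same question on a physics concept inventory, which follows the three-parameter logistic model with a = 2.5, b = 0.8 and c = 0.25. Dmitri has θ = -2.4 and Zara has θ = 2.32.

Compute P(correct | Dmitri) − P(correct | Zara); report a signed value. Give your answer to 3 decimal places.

P(θ) = c + (1 − c) · 1 / (1 + exp(−a(θ − b)))
P(Dmitri) = 0.2503  [exponent -8.0000]
P(Zara) = 0.9836  [exponent 3.8000]
Difference = 0.2503 − 0.9836 = -0.7333

-0.733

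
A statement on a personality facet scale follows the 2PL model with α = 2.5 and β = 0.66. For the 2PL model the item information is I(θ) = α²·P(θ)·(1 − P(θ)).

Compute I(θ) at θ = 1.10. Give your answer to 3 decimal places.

1.171

P = 1/(1+e^{-1.1000}) = 0.7503
P(1−P) = 0.7503 × 0.2497 = 0.1874
I = α² × P(1−P) = 2.5² × 0.1874 = 1.17106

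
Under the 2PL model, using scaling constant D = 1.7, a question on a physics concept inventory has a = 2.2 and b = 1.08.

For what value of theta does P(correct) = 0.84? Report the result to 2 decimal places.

P(theta) = 1 / (1 + exp(−D·a(theta − b)))
logit = ln(0.8400/0.1600) = 1.6582
theta = b + logit/(1.7·a) = 1.08 + 1.6582/3.7400 = 1.5234

1.52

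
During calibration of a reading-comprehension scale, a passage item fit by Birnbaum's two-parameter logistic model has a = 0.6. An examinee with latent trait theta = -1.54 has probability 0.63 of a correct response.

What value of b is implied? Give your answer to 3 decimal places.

-2.427

P(theta) = 1 / (1 + exp(−a(theta − b)))
logit(0.63) = ln(0.63/0.37) = 0.5322
b = theta − logit/(a) = -1.54 − 0.5322/0.6000 = -2.4270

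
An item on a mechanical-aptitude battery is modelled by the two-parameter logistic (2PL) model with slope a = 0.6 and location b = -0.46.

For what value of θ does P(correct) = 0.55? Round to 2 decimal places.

-0.13

P(θ) = 1 / (1 + exp(−a(θ − b)))
logit = ln(0.5500/0.4500) = 0.2007
θ = b + logit/(a) = -0.46 + 0.2007/0.6000 = -0.1255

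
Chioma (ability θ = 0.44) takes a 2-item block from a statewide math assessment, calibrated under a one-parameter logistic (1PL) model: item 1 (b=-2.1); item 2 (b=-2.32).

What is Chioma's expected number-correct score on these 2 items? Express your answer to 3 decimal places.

1.867

P(θ) = 1 / (1 + exp(−(θ − b)))
P_1 = 1/(1+e^{-2.5400}) = 0.9269
P_2 = 1/(1+e^{-2.7600}) = 0.9405
E[score] = 0.9269 + 0.9405 = 1.8674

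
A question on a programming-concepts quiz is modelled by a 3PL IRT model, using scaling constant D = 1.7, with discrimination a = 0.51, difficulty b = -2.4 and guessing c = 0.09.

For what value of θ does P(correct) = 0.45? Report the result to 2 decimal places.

P(θ) = c + (1 − c) · 1 / (1 + exp(−D·a(θ − b)))
Remove guessing floor: (0.45 − 0.09)/(1 − 0.09) = 0.3956
logit = ln(0.3956/0.6044) = -0.4238
θ = b + logit/(1.7·a) = -2.4 + (-0.4238)/0.8670 = -2.8888

-2.89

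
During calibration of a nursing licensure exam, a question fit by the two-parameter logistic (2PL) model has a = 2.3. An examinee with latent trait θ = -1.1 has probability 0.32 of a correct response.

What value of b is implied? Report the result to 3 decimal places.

P(θ) = 1 / (1 + exp(−a(θ − b)))
logit(0.32) = ln(0.32/0.68) = -0.7538
b = θ − logit/(a) = -1.1 − (-0.7538)/2.3000 = -0.7723

-0.772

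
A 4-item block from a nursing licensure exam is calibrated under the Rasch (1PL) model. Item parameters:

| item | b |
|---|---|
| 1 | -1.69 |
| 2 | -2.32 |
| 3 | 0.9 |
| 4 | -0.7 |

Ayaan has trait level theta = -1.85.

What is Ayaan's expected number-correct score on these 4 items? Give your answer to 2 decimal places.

1.38

P(theta) = 1 / (1 + exp(−(theta − b)))
P_1 = 1/(1+e^{0.1600}) = 0.4601
P_2 = 1/(1+e^{-0.4700}) = 0.6154
P_3 = 1/(1+e^{2.7500}) = 0.0601
P_4 = 1/(1+e^{1.1500}) = 0.2405
E[score] = 0.4601 + 0.6154 + 0.0601 + 0.2405 = 1.3760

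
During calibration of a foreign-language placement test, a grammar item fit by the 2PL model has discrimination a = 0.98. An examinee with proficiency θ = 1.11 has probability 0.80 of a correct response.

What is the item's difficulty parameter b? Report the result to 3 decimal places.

-0.305

P(θ) = 1 / (1 + exp(−a(θ − b)))
logit(0.80) = ln(0.80/0.20) = 1.3863
b = θ − logit/(a) = 1.11 − 1.3863/0.9800 = -0.3046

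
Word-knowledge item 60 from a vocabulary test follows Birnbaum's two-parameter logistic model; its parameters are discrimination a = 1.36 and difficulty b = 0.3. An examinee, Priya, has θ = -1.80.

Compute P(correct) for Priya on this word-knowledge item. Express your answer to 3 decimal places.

0.054

P(θ) = 1 / (1 + exp(−a(θ − b)))
Exponent: 1.36 × (-1.80 − 0.3) = -2.8560
1/(1 + e^{2.8560}) = 0.0544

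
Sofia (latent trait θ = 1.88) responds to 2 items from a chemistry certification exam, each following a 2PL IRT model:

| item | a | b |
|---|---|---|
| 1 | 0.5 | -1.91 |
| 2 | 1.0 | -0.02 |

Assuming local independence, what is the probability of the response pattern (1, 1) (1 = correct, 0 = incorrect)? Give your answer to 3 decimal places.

P(θ) = 1 / (1 + exp(−a(θ − b)))
P_1 = 1/(1+e^{-1.8950}) = 0.8693
P_2 = 1/(1+e^{-1.9000}) = 0.8699
L = P_1 × P_2 = 0.8693 × 0.8699 = 0.75622

0.756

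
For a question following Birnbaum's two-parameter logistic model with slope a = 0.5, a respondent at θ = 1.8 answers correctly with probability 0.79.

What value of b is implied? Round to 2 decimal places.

-0.85

P(θ) = 1 / (1 + exp(−a(θ − b)))
logit(0.79) = ln(0.79/0.21) = 1.3249
b = θ − logit/(a) = 1.8 − 1.3249/0.5000 = -0.8499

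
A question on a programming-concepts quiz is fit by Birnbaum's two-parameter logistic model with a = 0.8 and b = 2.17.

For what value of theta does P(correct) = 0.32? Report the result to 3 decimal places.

P(theta) = 1 / (1 + exp(−a(theta − b)))
logit = ln(0.3200/0.6800) = -0.7538
theta = b + logit/(a) = 2.17 + (-0.7538)/0.8000 = 1.2278

1.228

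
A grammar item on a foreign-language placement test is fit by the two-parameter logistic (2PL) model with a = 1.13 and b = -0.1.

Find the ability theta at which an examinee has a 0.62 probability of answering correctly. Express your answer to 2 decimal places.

P(theta) = 1 / (1 + exp(−a(theta − b)))
logit = ln(0.6200/0.3800) = 0.4895
theta = b + logit/(a) = -0.1 + 0.4895/1.1300 = 0.3332

0.33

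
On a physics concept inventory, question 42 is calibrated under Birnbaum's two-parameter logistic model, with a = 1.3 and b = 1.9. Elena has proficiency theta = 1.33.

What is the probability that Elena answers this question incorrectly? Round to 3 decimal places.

0.677

P(theta) = 1 / (1 + exp(−a(theta − b)))
Exponent: 1.3 × (1.33 − 1.9) = -0.7410
1/(1 + e^{0.7410}) = 0.3228
P(incorrect) = 1 − 0.3228 = 0.6772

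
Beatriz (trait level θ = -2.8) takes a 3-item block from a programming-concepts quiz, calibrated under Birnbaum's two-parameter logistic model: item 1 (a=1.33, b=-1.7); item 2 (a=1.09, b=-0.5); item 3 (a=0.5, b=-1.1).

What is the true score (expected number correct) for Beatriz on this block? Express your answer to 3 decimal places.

0.563

P(θ) = 1 / (1 + exp(−a(θ − b)))
P_1 = 1/(1+e^{1.4630}) = 0.1880
P_2 = 1/(1+e^{2.5070}) = 0.0754
P_3 = 1/(1+e^{0.8500}) = 0.2994
E[score] = 0.1880 + 0.0754 + 0.2994 = 0.5628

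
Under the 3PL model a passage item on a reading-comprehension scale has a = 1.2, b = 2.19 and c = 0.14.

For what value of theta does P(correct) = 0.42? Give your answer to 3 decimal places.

1.583

P(theta) = c + (1 − c) · 1 / (1 + exp(−a(theta − b)))
Remove guessing floor: (0.42 − 0.14)/(1 − 0.14) = 0.3256
logit = ln(0.3256/0.6744) = -0.7282
theta = b + logit/(a) = 2.19 + (-0.7282)/1.2000 = 1.5831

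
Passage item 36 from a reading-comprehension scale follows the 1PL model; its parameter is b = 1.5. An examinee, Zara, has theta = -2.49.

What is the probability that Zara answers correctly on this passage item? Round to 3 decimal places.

P(theta) = 1 / (1 + exp(−(theta − b)))
Exponent: (-2.49 − 1.5) = -3.9900
1/(1 + e^{3.9900}) = 0.0182
P = 0.0182

0.018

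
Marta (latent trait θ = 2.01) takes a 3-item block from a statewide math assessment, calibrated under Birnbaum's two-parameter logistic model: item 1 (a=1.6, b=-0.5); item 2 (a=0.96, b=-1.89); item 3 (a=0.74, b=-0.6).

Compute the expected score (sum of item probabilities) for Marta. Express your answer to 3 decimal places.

2.833

P(θ) = 1 / (1 + exp(−a(θ − b)))
P_1 = 1/(1+e^{-4.0160}) = 0.9823
P_2 = 1/(1+e^{-3.7440}) = 0.9769
P_3 = 1/(1+e^{-1.9314}) = 0.8734
E[score] = 0.9823 + 0.9769 + 0.8734 = 2.8326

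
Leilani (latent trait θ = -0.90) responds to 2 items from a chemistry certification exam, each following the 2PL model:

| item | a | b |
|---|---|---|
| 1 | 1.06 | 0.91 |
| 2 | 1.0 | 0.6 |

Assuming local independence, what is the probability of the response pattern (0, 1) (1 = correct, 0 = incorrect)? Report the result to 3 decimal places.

P(θ) = 1 / (1 + exp(−a(θ − b)))
P_1 = 1/(1+e^{1.9186}) = 0.1280
P_2 = 1/(1+e^{1.5000}) = 0.1824
L = (1−P_1) × P_2 = 0.8720 × 0.1824 = 0.15907

0.159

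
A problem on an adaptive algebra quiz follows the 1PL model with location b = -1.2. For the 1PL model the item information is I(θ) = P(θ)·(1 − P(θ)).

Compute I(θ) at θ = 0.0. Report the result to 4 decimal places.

0.1779

P = 1/(1+e^{-1.2000}) = 0.7685
P(1−P) = 0.7685 × 0.2315 = 0.1779
I = P(1−P) = 0.17789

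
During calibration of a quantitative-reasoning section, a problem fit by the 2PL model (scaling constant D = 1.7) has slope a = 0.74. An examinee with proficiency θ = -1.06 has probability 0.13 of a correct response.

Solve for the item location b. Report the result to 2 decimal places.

0.45

P(θ) = 1 / (1 + exp(−D·a(θ − b)))
logit(0.13) = ln(0.13/0.87) = -1.9010
b = θ − logit/(1.7·a) = -1.06 − (-1.9010)/1.2580 = 0.4511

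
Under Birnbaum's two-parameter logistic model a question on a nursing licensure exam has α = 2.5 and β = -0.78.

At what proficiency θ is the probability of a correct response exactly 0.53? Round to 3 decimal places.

-0.732

P(θ) = 1 / (1 + exp(−α(θ − β)))
logit = ln(0.5300/0.4700) = 0.1201
θ = β + logit/(α) = -0.78 + 0.1201/2.5000 = -0.7319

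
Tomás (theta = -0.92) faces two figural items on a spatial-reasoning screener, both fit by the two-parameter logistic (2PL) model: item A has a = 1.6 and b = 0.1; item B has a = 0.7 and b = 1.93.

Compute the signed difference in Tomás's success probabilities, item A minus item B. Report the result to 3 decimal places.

0.044

P(theta) = 1 / (1 + exp(−a(theta − b)))
P_A = 0.1636
P_B = 0.1197
P_A − P_B = 0.0438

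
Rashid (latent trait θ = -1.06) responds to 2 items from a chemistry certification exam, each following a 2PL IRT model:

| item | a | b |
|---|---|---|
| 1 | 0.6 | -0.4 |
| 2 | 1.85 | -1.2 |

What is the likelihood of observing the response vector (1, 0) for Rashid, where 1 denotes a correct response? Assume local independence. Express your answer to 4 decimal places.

0.1752

P(θ) = 1 / (1 + exp(−a(θ − b)))
P_1 = 1/(1+e^{0.3960}) = 0.4023
P_2 = 1/(1+e^{-0.2590}) = 0.5644
L = P_1 × (1−P_2) = 0.4023 × 0.4356 = 0.17523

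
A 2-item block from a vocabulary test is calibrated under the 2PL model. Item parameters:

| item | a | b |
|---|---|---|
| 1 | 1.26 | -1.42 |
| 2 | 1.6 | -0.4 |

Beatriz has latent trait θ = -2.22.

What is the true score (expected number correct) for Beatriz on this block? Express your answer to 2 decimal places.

0.32

P(θ) = 1 / (1 + exp(−a(θ − b)))
P_1 = 1/(1+e^{1.0080}) = 0.2674
P_2 = 1/(1+e^{2.9120}) = 0.0516
E[score] = 0.2674 + 0.0516 = 0.3189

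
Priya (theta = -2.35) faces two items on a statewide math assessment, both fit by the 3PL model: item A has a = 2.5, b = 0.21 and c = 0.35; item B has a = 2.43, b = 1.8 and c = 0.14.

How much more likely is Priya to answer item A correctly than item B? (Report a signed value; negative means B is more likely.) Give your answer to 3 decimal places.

P(theta) = c + (1 − c) · 1 / (1 + exp(−a(theta − b)))
P_A = 0.3511
P_B = 0.1400
P_A − P_B = 0.2110

0.211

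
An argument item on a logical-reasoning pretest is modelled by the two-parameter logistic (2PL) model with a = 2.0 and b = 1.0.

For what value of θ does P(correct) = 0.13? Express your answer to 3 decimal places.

P(θ) = 1 / (1 + exp(−a(θ − b)))
logit = ln(0.1300/0.8700) = -1.9010
θ = b + logit/(a) = 1.0 + (-1.9010)/2.0000 = 0.0495

0.050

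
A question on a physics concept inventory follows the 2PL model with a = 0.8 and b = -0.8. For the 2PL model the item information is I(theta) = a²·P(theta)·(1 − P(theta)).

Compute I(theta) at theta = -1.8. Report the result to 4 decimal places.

0.1369

P = 1/(1+e^{0.8000}) = 0.3100
P(1−P) = 0.3100 × 0.6900 = 0.2139
I = a² × P(1−P) = 0.8² × 0.2139 = 0.13690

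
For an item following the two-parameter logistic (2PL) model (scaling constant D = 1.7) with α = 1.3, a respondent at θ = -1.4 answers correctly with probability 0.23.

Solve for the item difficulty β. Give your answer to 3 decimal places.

P(θ) = 1 / (1 + exp(−D·α(θ − β)))
logit(0.23) = ln(0.23/0.77) = -1.2083
β = θ − logit/(1.7·α) = -1.4 − (-1.2083)/2.2100 = -0.8533

-0.853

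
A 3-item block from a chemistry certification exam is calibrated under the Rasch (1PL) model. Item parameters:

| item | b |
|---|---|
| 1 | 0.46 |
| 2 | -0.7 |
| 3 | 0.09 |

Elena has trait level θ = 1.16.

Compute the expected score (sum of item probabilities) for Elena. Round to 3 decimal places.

2.278

P(θ) = 1 / (1 + exp(−(θ − b)))
P_1 = 1/(1+e^{-0.7000}) = 0.6682
P_2 = 1/(1+e^{-1.8600}) = 0.8653
P_3 = 1/(1+e^{-1.0700}) = 0.7446
E[score] = 0.6682 + 0.8653 + 0.7446 = 2.2781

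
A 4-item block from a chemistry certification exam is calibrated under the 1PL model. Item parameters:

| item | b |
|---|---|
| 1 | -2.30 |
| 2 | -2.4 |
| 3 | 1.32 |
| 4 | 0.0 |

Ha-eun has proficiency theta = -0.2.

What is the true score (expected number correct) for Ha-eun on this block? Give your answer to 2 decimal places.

2.42

P(theta) = 1 / (1 + exp(−(theta − b)))
P_1 = 1/(1+e^{-2.1000}) = 0.8909
P_2 = 1/(1+e^{-2.2000}) = 0.9002
P_3 = 1/(1+e^{1.5200}) = 0.1795
P_4 = 1/(1+e^{0.2000}) = 0.4502
E[score] = 0.8909 + 0.9002 + 0.1795 + 0.4502 = 2.4208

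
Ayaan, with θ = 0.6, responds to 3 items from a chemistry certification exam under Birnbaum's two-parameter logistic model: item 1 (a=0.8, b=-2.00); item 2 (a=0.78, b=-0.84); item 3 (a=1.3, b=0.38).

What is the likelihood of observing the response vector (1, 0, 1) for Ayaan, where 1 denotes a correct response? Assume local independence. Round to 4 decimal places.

0.1246

P(θ) = 1 / (1 + exp(−a(θ − b)))
P_1 = 1/(1+e^{-2.0800}) = 0.8889
P_2 = 1/(1+e^{-1.1232}) = 0.7546
P_3 = 1/(1+e^{-0.2860}) = 0.5710
L = P_1 × (1−P_2) × P_3 = 0.8889 × 0.2454 × 0.5710 = 0.12457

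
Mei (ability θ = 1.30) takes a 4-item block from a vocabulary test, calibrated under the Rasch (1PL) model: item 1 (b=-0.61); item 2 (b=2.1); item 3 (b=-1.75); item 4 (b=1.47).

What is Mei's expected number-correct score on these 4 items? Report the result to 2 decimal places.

2.59

P(θ) = 1 / (1 + exp(−(θ − b)))
P_1 = 1/(1+e^{-1.9100}) = 0.8710
P_2 = 1/(1+e^{0.8000}) = 0.3100
P_3 = 1/(1+e^{-3.0500}) = 0.9548
P_4 = 1/(1+e^{0.1700}) = 0.4576
E[score] = 0.8710 + 0.3100 + 0.9548 + 0.4576 = 2.5934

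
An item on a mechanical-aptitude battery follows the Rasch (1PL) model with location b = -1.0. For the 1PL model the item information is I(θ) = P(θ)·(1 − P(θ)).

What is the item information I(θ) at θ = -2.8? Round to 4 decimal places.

P = 1/(1+e^{1.8000}) = 0.1419
P(1−P) = 0.1419 × 0.8581 = 0.1217
I = P(1−P) = 0.12173

0.1217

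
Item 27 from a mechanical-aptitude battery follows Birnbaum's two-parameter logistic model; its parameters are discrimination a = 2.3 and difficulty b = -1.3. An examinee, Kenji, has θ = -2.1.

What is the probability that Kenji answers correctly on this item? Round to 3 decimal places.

P(θ) = 1 / (1 + exp(−a(θ − b)))
Exponent: 2.3 × (-2.1 − (-1.3)) = -1.8400
1/(1 + e^{1.8400}) = 0.1371

0.137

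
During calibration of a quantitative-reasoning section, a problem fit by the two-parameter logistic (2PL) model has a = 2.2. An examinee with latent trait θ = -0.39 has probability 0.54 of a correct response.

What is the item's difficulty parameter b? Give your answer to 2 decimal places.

P(θ) = 1 / (1 + exp(−a(θ − b)))
logit(0.54) = ln(0.54/0.46) = 0.1603
b = θ − logit/(a) = -0.39 − 0.1603/2.2000 = -0.4629

-0.46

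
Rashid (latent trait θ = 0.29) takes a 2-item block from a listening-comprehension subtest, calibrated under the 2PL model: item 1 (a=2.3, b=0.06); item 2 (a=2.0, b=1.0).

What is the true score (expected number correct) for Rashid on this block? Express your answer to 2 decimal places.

P(θ) = 1 / (1 + exp(−a(θ − b)))
P_1 = 1/(1+e^{-0.5290}) = 0.6292
P_2 = 1/(1+e^{1.4200}) = 0.1947
E[score] = 0.6292 + 0.1947 = 0.8239

0.82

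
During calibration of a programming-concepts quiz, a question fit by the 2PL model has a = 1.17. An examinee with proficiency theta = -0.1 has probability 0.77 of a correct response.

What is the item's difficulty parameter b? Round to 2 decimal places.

P(theta) = 1 / (1 + exp(−a(theta − b)))
logit(0.77) = ln(0.77/0.23) = 1.2083
b = theta − logit/(a) = -0.1 − 1.2083/1.1700 = -1.1327

-1.13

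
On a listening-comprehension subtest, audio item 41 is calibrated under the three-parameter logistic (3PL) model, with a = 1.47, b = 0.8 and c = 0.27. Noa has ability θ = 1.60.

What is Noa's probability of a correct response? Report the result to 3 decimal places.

0.828

P(θ) = c + (1 − c) · 1 / (1 + exp(−a(θ − b)))
Exponent: 1.47 × (1.60 − 0.8) = 1.1760
1/(1 + e^{-1.1760}) = 0.7642
P = 0.27 + 0.73 × 0.7642 = 0.8279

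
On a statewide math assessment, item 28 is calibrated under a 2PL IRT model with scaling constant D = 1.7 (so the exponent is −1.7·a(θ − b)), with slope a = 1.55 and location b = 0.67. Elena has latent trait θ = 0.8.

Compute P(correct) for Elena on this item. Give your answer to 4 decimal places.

P(θ) = 1 / (1 + exp(−D·a(θ − b)))
Exponent: 1.7 × 1.55 × (0.8 − 0.67) = 0.3425
1/(1 + e^{-0.3425}) = 0.5848
P = 0.5848

0.5848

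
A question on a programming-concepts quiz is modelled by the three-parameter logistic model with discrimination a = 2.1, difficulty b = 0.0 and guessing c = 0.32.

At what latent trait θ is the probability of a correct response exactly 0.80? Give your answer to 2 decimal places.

0.42

P(θ) = c + (1 − c) · 1 / (1 + exp(−a(θ − b)))
Remove guessing floor: (0.80 − 0.32)/(1 − 0.32) = 0.7059
logit = ln(0.7059/0.2941) = 0.8755
θ = b + logit/(a) = 0.0 + 0.8755/2.1000 = 0.4169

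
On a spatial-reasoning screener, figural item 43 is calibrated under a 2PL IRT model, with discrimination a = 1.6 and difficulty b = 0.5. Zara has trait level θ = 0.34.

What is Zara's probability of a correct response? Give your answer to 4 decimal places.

P(θ) = 1 / (1 + exp(−a(θ − b)))
Exponent: 1.6 × (0.34 − 0.5) = -0.2560
1/(1 + e^{0.2560}) = 0.4363

0.4363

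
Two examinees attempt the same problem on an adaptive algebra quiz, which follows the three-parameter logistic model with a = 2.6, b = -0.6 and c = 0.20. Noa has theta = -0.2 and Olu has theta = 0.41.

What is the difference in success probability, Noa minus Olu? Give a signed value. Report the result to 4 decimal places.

-0.1549

P(theta) = c + (1 − c) · 1 / (1 + exp(−a(theta − b)))
P(Noa) = 0.7911  [exponent 1.0400]
P(Olu) = 0.9460  [exponent 2.6260]
Difference = 0.7911 − 0.9460 = -0.1549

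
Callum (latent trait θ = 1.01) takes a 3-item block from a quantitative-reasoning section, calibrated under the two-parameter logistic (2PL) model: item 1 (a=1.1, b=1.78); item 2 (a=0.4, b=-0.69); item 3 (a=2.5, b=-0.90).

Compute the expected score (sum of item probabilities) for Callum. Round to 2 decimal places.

1.96

P(θ) = 1 / (1 + exp(−a(θ − b)))
P_1 = 1/(1+e^{0.8470}) = 0.3001
P_2 = 1/(1+e^{-0.6800}) = 0.6637
P_3 = 1/(1+e^{-4.7750}) = 0.9916
E[score] = 0.3001 + 0.6637 + 0.9916 = 1.9554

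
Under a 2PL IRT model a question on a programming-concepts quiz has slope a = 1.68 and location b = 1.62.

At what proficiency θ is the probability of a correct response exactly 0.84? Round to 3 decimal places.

P(θ) = 1 / (1 + exp(−a(θ − b)))
logit = ln(0.8400/0.1600) = 1.6582
θ = b + logit/(a) = 1.62 + 1.6582/1.6800 = 2.6070

2.607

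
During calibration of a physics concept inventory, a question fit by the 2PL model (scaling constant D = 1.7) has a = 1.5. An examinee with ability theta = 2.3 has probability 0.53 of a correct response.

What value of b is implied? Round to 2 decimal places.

2.25

P(theta) = 1 / (1 + exp(−D·a(theta − b)))
logit(0.53) = ln(0.53/0.47) = 0.1201
b = theta − logit/(1.7·a) = 2.3 − 0.1201/2.5500 = 2.2529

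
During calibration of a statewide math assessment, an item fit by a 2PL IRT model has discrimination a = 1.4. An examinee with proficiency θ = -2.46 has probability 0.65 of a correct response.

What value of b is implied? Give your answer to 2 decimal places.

-2.90

P(θ) = 1 / (1 + exp(−a(θ − b)))
logit(0.65) = ln(0.65/0.35) = 0.6190
b = θ − logit/(a) = -2.46 − 0.6190/1.4000 = -2.9022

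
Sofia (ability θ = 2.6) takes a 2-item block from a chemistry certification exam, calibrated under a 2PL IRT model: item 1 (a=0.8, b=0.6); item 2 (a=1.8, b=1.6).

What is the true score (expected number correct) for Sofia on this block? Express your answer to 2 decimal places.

1.69

P(θ) = 1 / (1 + exp(−a(θ − b)))
P_1 = 1/(1+e^{-1.6000}) = 0.8320
P_2 = 1/(1+e^{-1.8000}) = 0.8581
E[score] = 0.8320 + 0.8581 = 1.6902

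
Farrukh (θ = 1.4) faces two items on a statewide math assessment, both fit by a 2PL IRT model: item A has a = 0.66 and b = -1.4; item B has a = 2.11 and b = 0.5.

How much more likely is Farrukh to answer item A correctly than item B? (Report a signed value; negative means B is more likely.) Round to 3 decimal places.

-0.006

P(θ) = 1 / (1 + exp(−a(θ − b)))
P_A = 0.8639
P_B = 0.8698
P_A − P_B = -0.0059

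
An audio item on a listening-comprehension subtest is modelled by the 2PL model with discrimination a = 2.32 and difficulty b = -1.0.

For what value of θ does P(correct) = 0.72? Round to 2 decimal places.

P(θ) = 1 / (1 + exp(−a(θ − b)))
logit = ln(0.7200/0.2800) = 0.9445
θ = b + logit/(a) = -1.0 + 0.9445/2.3200 = -0.5929

-0.59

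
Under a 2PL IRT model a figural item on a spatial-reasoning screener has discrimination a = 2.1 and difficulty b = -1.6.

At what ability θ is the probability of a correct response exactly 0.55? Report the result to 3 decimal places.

P(θ) = 1 / (1 + exp(−a(θ − b)))
logit = ln(0.5500/0.4500) = 0.2007
θ = b + logit/(a) = -1.6 + 0.2007/2.1000 = -1.5044

-1.504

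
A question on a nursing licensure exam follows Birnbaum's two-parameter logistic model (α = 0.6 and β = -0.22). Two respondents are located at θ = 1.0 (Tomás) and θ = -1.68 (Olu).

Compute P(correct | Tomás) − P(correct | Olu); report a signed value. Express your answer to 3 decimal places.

0.381

P(θ) = 1 / (1 + exp(−α(θ − β)))
P(Tomás) = 0.6752  [exponent 0.7320]
P(Olu) = 0.2940  [exponent -0.8760]
Difference = 0.6752 − 0.2940 = 0.3812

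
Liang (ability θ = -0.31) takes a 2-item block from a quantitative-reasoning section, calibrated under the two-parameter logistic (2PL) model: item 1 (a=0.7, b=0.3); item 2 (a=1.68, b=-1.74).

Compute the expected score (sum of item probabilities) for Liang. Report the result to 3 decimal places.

P(θ) = 1 / (1 + exp(−a(θ − b)))
P_1 = 1/(1+e^{0.4270}) = 0.3948
P_2 = 1/(1+e^{-2.4024}) = 0.9170
E[score] = 0.3948 + 0.9170 = 1.3119

1.312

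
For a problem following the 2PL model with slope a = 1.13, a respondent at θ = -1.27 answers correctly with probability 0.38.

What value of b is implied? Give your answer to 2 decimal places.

P(θ) = 1 / (1 + exp(−a(θ − b)))
logit(0.38) = ln(0.38/0.62) = -0.4895
b = θ − logit/(a) = -1.27 − (-0.4895)/1.1300 = -0.8368

-0.84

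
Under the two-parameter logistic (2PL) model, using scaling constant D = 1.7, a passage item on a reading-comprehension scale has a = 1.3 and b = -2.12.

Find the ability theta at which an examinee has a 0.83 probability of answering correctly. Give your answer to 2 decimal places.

-1.40

P(theta) = 1 / (1 + exp(−D·a(theta − b)))
logit = ln(0.8300/0.1700) = 1.5856
theta = b + logit/(1.7·a) = -2.12 + 1.5856/2.2100 = -1.4025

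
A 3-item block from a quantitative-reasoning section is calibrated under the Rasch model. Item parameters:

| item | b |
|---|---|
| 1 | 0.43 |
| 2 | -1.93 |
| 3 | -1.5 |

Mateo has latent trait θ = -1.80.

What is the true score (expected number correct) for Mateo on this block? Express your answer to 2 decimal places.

P(θ) = 1 / (1 + exp(−(θ − b)))
P_1 = 1/(1+e^{2.2300}) = 0.0971
P_2 = 1/(1+e^{-0.1300}) = 0.5325
P_3 = 1/(1+e^{0.3000}) = 0.4256
E[score] = 0.0971 + 0.5325 + 0.4256 = 1.0551

1.06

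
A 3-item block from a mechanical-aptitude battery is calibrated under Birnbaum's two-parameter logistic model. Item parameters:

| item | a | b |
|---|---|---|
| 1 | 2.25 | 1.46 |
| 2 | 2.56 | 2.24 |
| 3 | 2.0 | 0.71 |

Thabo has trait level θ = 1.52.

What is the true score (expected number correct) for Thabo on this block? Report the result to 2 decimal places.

1.51

P(θ) = 1 / (1 + exp(−a(θ − b)))
P_1 = 1/(1+e^{-0.1350}) = 0.5337
P_2 = 1/(1+e^{1.8432}) = 0.1367
P_3 = 1/(1+e^{-1.6200}) = 0.8348
E[score] = 0.5337 + 0.1367 + 0.8348 = 1.5052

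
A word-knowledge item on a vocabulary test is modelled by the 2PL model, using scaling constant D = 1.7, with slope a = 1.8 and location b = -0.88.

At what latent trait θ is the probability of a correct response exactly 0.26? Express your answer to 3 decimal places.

-1.222

P(θ) = 1 / (1 + exp(−D·a(θ − b)))
logit = ln(0.2600/0.7400) = -1.0460
θ = b + logit/(1.7·a) = -0.88 + (-1.0460)/3.0600 = -1.2218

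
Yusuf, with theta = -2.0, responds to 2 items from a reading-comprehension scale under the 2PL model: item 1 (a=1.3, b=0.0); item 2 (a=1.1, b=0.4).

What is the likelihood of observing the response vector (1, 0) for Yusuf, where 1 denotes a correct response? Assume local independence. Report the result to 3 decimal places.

P(theta) = 1 / (1 + exp(−a(theta − b)))
P_1 = 1/(1+e^{2.6000}) = 0.0691
P_2 = 1/(1+e^{2.6400}) = 0.0666
L = P_1 × (1−P_2) = 0.0691 × 0.9334 = 0.06453

0.065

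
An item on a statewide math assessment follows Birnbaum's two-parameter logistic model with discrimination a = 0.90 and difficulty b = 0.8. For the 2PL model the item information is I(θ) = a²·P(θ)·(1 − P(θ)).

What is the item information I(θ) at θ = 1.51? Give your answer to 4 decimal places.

P = 1/(1+e^{-0.6390}) = 0.6545
P(1−P) = 0.6545 × 0.3455 = 0.2261
I = a² × P(1−P) = 0.90² × 0.2261 = 0.18316

0.1832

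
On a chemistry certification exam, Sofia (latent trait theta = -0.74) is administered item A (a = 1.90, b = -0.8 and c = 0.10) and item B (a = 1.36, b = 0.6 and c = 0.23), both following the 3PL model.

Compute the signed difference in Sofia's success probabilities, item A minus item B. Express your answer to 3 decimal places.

P(theta) = c + (1 − c) · 1 / (1 + exp(−a(theta − b)))
P_A = 0.5756
P_B = 0.3371
P_A − P_B = 0.2385

0.238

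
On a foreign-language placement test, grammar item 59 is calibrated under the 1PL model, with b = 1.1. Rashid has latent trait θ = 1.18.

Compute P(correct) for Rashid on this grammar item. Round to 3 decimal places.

P(θ) = 1 / (1 + exp(−(θ − b)))
Exponent: (1.18 − 1.1) = 0.0800
1/(1 + e^{-0.0800}) = 0.5200
P = 0.5200

0.520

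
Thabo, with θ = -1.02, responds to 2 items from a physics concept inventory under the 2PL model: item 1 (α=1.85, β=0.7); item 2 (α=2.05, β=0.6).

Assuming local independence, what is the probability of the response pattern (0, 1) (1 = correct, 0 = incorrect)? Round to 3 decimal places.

0.033

P(θ) = 1 / (1 + exp(−α(θ − β)))
P_1 = 1/(1+e^{3.1820}) = 0.0398
P_2 = 1/(1+e^{3.3210}) = 0.0349
L = (1−P_1) × P_2 = 0.9602 × 0.0349 = 0.03347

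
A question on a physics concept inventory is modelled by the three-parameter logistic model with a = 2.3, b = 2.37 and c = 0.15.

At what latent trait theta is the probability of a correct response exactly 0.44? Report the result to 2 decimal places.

2.08

P(theta) = c + (1 − c) · 1 / (1 + exp(−a(theta − b)))
Remove guessing floor: (0.44 − 0.15)/(1 − 0.15) = 0.3412
logit = ln(0.3412/0.6588) = -0.6581
theta = b + logit/(a) = 2.37 + (-0.6581)/2.3000 = 2.0839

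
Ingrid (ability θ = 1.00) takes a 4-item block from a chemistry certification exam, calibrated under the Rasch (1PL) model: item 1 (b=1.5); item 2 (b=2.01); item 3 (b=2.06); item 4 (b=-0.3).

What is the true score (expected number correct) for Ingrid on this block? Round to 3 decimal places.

P(θ) = 1 / (1 + exp(−(θ − b)))
P_1 = 1/(1+e^{0.5000}) = 0.3775
P_2 = 1/(1+e^{1.0100}) = 0.2670
P_3 = 1/(1+e^{1.0600}) = 0.2573
P_4 = 1/(1+e^{-1.3000}) = 0.7858
E[score] = 0.3775 + 0.2670 + 0.2573 + 0.7858 = 1.6877

1.688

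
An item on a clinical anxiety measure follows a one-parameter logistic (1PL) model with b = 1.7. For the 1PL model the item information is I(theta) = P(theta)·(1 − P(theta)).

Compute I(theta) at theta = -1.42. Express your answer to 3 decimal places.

0.041

P = 1/(1+e^{3.1200}) = 0.0423
P(1−P) = 0.0423 × 0.9577 = 0.0405
I = P(1−P) = 0.04050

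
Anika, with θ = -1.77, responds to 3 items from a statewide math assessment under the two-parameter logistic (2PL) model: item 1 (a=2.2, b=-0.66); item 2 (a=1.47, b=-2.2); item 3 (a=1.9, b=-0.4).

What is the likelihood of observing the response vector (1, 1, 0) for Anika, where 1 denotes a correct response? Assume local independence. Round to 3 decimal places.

0.049

P(θ) = 1 / (1 + exp(−a(θ − b)))
P_1 = 1/(1+e^{2.4420}) = 0.0800
P_2 = 1/(1+e^{-0.6321}) = 0.6530
P_3 = 1/(1+e^{2.6030}) = 0.0689
L = P_1 × P_2 × (1−P_3) = 0.0800 × 0.6530 × 0.9311 = 0.04865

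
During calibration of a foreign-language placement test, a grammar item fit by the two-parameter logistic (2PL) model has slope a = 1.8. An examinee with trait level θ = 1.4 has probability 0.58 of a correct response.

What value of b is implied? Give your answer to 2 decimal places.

1.22

P(θ) = 1 / (1 + exp(−a(θ − b)))
logit(0.58) = ln(0.58/0.42) = 0.3228
b = θ − logit/(a) = 1.4 − 0.3228/1.8000 = 1.2207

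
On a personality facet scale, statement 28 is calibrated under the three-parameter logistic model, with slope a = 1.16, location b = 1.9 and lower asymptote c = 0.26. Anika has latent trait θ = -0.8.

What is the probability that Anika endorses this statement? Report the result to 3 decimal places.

P(θ) = c + (1 − c) · 1 / (1 + exp(−a(θ − b)))
Exponent: 1.16 × (-0.8 − 1.9) = -3.1320
1/(1 + e^{3.1320}) = 0.0418
P = 0.26 + 0.74 × 0.0418 = 0.2909

0.291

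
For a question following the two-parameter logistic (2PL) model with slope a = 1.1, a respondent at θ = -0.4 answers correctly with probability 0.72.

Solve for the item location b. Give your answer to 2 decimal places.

P(θ) = 1 / (1 + exp(−a(θ − b)))
logit(0.72) = ln(0.72/0.28) = 0.9445
b = θ − logit/(a) = -0.4 − 0.9445/1.1000 = -1.2586

-1.26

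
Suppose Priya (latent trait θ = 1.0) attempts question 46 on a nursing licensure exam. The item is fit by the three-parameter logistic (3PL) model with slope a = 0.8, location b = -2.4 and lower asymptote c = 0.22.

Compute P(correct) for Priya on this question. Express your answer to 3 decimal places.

0.952

P(θ) = c + (1 − c) · 1 / (1 + exp(−a(θ − b)))
Exponent: 0.8 × (1.0 − (-2.4)) = 2.7200
1/(1 + e^{-2.7200}) = 0.9382
P = 0.22 + 0.78 × 0.9382 = 0.9518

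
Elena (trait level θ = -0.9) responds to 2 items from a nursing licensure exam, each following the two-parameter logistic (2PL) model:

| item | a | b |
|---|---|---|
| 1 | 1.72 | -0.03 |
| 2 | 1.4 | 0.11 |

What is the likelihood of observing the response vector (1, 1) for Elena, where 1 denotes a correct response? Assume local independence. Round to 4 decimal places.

P(θ) = 1 / (1 + exp(−a(θ − b)))
P_1 = 1/(1+e^{1.4964}) = 0.1830
P_2 = 1/(1+e^{1.4140}) = 0.1956
L = P_1 × P_2 = 0.1830 × 0.1956 = 0.03579

0.0358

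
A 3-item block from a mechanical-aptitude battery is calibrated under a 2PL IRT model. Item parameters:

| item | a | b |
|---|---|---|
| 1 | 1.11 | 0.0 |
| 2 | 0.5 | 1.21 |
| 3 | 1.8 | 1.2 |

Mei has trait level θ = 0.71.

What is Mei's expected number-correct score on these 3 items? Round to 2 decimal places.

1.42

P(θ) = 1 / (1 + exp(−a(θ − b)))
P_1 = 1/(1+e^{-0.7881}) = 0.6874
P_2 = 1/(1+e^{0.2500}) = 0.4378
P_3 = 1/(1+e^{0.8820}) = 0.2928
E[score] = 0.6874 + 0.4378 + 0.2928 = 1.4180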